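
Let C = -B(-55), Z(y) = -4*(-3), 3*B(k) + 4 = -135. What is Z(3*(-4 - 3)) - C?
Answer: -103/3 ≈ -34.333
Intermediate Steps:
B(k) = -139/3 (B(k) = -4/3 + (⅓)*(-135) = -4/3 - 45 = -139/3)
Z(y) = 12
C = 139/3 (C = -1*(-139/3) = 139/3 ≈ 46.333)
Z(3*(-4 - 3)) - C = 12 - 1*139/3 = 12 - 139/3 = -103/3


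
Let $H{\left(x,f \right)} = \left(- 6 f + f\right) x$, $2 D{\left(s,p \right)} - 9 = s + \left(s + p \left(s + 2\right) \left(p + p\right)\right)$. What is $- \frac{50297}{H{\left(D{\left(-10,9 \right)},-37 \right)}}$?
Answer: $\frac{100594}{241795} \approx 0.41603$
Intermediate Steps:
$D{\left(s,p \right)} = \frac{9}{2} + s + p^{2} \left(2 + s\right)$ ($D{\left(s,p \right)} = \frac{9}{2} + \frac{s + \left(s + p \left(s + 2\right) \left(p + p\right)\right)}{2} = \frac{9}{2} + \frac{s + \left(s + p \left(2 + s\right) 2 p\right)}{2} = \frac{9}{2} + \frac{s + \left(s + p 2 p \left(2 + s\right)\right)}{2} = \frac{9}{2} + \frac{s + \left(s + 2 p^{2} \left(2 + s\right)\right)}{2} = \frac{9}{2} + \frac{2 s + 2 p^{2} \left(2 + s\right)}{2} = \frac{9}{2} + \left(s + p^{2} \left(2 + s\right)\right) = \frac{9}{2} + s + p^{2} \left(2 + s\right)$)
$H{\left(x,f \right)} = - 5 f x$
$- \frac{50297}{H{\left(D{\left(-10,9 \right)},-37 \right)}} = - \frac{50297}{\left(-5\right) \left(-37\right) \left(\frac{9}{2} - 10 + 2 \cdot 9^{2} - 10 \cdot 9^{2}\right)} = - \frac{50297}{\left(-5\right) \left(-37\right) \left(\frac{9}{2} - 10 + 2 \cdot 81 - 810\right)} = - \frac{50297}{\left(-5\right) \left(-37\right) \left(\frac{9}{2} - 10 + 162 - 810\right)} = - \frac{50297}{\left(-5\right) \left(-37\right) \left(- \frac{1307}{2}\right)} = - \frac{50297}{- \frac{241795}{2}} = \left(-50297\right) \left(- \frac{2}{241795}\right) = \frac{100594}{241795}$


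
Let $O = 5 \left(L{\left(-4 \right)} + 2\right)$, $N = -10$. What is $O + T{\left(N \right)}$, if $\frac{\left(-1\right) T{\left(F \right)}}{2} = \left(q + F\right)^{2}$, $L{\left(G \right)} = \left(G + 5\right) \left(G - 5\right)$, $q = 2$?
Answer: $-163$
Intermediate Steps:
$L{\left(G \right)} = \left(-5 + G\right) \left(5 + G\right)$ ($L{\left(G \right)} = \left(5 + G\right) \left(-5 + G\right) = \left(-5 + G\right) \left(5 + G\right)$)
$T{\left(F \right)} = - 2 \left(2 + F\right)^{2}$
$O = -35$ ($O = 5 \left(\left(-25 + \left(-4\right)^{2}\right) + 2\right) = 5 \left(\left(-25 + 16\right) + 2\right) = 5 \left(-9 + 2\right) = 5 \left(-7\right) = -35$)
$O + T{\left(N \right)} = -35 - 2 \left(2 - 10\right)^{2} = -35 - 2 \left(-8\right)^{2} = -35 - 128 = -163$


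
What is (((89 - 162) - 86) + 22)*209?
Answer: -28633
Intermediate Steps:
(((89 - 162) - 86) + 22)*209 = ((-73 - 86) + 22)*209 = (-159 + 22)*209 = -137*209 = -28633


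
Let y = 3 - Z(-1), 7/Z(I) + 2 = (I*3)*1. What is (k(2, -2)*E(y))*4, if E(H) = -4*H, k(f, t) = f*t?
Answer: 1408/5 ≈ 281.60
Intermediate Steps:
Z(I) = 7/(-2 + 3*I) (Z(I) = 7/(-2 + (I*3)*1) = 7/(-2 + (3*I)*1) = 7/(-2 + 3*I))
y = 22/5 (y = 3 - 7/(-2 + 3*(-1)) = 3 - 7/(-2 - 3) = 3 - 7/(-5) = 3 - 7*(-1)/5 = 3 - 1*(-7/5) = 3 + 7/5 = 22/5 ≈ 4.4000)
(k(2, -2)*E(y))*4 = ((2*(-2))*(-4*22/5))*4 = -4*(-88/5)*4 = (352/5)*4 = 1408/5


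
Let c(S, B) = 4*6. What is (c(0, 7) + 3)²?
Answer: 729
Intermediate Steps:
c(S, B) = 24
(c(0, 7) + 3)² = (24 + 3)² = 27² = 729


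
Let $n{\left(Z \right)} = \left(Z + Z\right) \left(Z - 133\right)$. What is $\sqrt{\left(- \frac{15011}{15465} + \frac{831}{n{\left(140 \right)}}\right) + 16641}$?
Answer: $\frac{\sqrt{3120190174859430}}{433020} \approx 129.0$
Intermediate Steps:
$n{\left(Z \right)} = 2 Z \left(-133 + Z\right)$
$\sqrt{\left(- \frac{15011}{15465} + \frac{831}{n{\left(140 \right)}}\right) + 16641} = \sqrt{\left(- \frac{15011}{15465} + \frac{831}{2 \cdot 140 \left(-133 + 140\right)}\right) + 16641} = \sqrt{\left(\left(-15011\right) \frac{1}{15465} + \frac{831}{2 \cdot 140 \cdot 7}\right) + 16641} = \sqrt{\left(- \frac{15011}{15465} + \frac{831}{1960}\right) + 16641} = \sqrt{- \frac{3314029}{6062280} + 16641} = \sqrt{\frac{100879087451}{6062280}} = \frac{\sqrt{3120190174859430}}{433020}$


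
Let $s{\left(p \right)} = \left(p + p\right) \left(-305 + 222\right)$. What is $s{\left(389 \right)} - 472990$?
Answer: $-537564$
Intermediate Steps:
$s{\left(p \right)} = - 166 p$ ($s{\left(p \right)} = 2 p \left(-83\right) = - 166 p$)
$s{\left(389 \right)} - 472990 = \left(-166\right) 389 - 472990 = -64574 - 472990 = -537564$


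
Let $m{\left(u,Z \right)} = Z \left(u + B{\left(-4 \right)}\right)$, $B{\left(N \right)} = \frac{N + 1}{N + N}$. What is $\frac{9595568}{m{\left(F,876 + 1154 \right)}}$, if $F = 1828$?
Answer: $\frac{38382272}{14846405} \approx 2.5853$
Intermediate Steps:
$B{\left(N \right)} = \frac{1 + N}{2 N}$
$m{\left(u,Z \right)} = Z \left(\frac{3}{8} + u\right)$ ($m{\left(u,Z \right)} = Z \left(u + \frac{1 - 4}{2 \left(-4\right)}\right) = Z \left(u + \frac{1}{2} \left(- \frac{1}{4}\right) \left(-3\right)\right) = Z \left(u + \frac{3}{8}\right) = Z \left(\frac{3}{8} + u\right)$)
$\frac{9595568}{m{\left(F,876 + 1154 \right)}} = \frac{9595568}{\frac{1}{8} \left(876 + 1154\right) \left(3 + 8 \cdot 1828\right)} = \frac{9595568}{\frac{1}{8} \cdot 2030 \left(3 + 14624\right)} = \frac{9595568}{\frac{1}{8} \cdot 2030 \cdot 14627} = \frac{9595568}{\frac{14846405}{4}} = 9595568 \cdot \frac{4}{14846405} = \frac{38382272}{14846405}$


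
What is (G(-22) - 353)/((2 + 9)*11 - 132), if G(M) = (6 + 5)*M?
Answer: 595/11 ≈ 54.091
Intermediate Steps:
G(M) = 11*M
(G(-22) - 353)/((2 + 9)*11 - 132) = (11*(-22) - 353)/((2 + 9)*11 - 132) = (-242 - 353)/(11*11 - 132) = -595/(121 - 132) = -595/(-11) = -595*(-1/11) = 595/11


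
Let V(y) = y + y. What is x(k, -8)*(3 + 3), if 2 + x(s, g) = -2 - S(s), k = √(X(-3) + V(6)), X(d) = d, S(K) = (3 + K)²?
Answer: -240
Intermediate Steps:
V(y) = 2*y
k = 3 (k = √(-3 + 2*6) = √(-3 + 12) = √9 = 3)
x(s, g) = -4 - (3 + s)² (x(s, g) = -2 + (-2 - (3 + s)²) = -4 - (3 + s)²)
x(k, -8)*(3 + 3) = (-4 - (3 + 3)²)*(3 + 3) = (-4 - 1*6²)*6 = (-4 - 1*36)*6 = (-4 - 36)*6 = -40*6 = -240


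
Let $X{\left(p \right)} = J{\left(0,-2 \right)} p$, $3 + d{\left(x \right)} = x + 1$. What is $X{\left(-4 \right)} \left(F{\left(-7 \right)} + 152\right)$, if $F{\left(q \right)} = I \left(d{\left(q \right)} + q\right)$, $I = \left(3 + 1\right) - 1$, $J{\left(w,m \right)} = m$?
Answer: $832$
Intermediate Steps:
$d{\left(x \right)} = -2 + x$ ($d{\left(x \right)} = -3 + \left(x + 1\right) = -3 + \left(1 + x\right) = -2 + x$)
$X{\left(p \right)} = - 2 p$
$I = 3$ ($I = 4 - 1 = 3$)
$F{\left(q \right)} = -6 + 6 q$ ($F{\left(q \right)} = 3 \left(\left(-2 + q\right) + q\right) = 3 \left(-2 + 2 q\right) = -6 + 6 q$)
$X{\left(-4 \right)} \left(F{\left(-7 \right)} + 152\right) = \left(-2\right) \left(-4\right) \left(\left(-6 + 6 \left(-7\right)\right) + 152\right) = 8 \left(\left(-6 - 42\right) + 152\right) = 8 \left(-48 + 152\right) = 8 \cdot 104 = 832$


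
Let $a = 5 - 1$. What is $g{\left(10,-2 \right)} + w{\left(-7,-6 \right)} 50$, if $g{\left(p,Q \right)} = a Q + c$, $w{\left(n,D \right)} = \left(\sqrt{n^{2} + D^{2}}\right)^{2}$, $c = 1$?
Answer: $4243$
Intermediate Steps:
$a = 4$
$w{\left(n,D \right)} = D^{2} + n^{2}$ ($w{\left(n,D \right)} = \left(\sqrt{D^{2} + n^{2}}\right)^{2} = D^{2} + n^{2}$)
$g{\left(p,Q \right)} = 1 + 4 Q$ ($g{\left(p,Q \right)} = 4 Q + 1 = 1 + 4 Q$)
$g{\left(10,-2 \right)} + w{\left(-7,-6 \right)} 50 = \left(1 + 4 \left(-2\right)\right) + \left(\left(-6\right)^{2} + \left(-7\right)^{2}\right) 50 = \left(1 - 8\right) + \left(36 + 49\right) 50 = -7 + 85 \cdot 50 = -7 + 4250 = 4243$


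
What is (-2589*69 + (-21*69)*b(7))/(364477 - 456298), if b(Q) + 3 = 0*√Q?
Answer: 58098/30607 ≈ 1.8982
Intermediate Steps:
b(Q) = -3 (b(Q) = -3 + 0*√Q = -3 + 0 = -3)
(-2589*69 + (-21*69)*b(7))/(364477 - 456298) = (-2589*69 - 21*69*(-3))/(364477 - 456298) = (-178641 - 1449*(-3))/(-91821) = (-178641 + 4347)*(-1/91821) = -174294*(-1/91821) = 58098/30607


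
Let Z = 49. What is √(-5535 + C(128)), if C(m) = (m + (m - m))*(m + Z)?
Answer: √17121 ≈ 130.85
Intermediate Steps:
C(m) = m*(49 + m) (C(m) = (m + (m - m))*(m + 49) = (m + 0)*(49 + m) = m*(49 + m))
√(-5535 + C(128)) = √(-5535 + 128*(49 + 128)) = √(-5535 + 128*177) = √(-5535 + 22656) = √17121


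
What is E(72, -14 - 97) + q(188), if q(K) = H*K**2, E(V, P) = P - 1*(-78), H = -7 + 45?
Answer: 1343039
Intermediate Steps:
H = 38
E(V, P) = 78 + P (E(V, P) = P + 78 = 78 + P)
q(K) = 38*K**2
E(72, -14 - 97) + q(188) = (78 + (-14 - 97)) + 38*188**2 = (78 - 111) + 38*35344 = -33 + 1343072 = 1343039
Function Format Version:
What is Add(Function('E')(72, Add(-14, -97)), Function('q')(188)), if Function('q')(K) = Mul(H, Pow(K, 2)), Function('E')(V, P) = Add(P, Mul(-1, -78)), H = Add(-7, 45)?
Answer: 1343039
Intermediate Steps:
H = 38
Function('E')(V, P) = Add(78, P) (Function('E')(V, P) = Add(P, 78) = Add(78, P))
Function('q')(K) = Mul(38, Pow(K, 2))
Add(Function('E')(72, Add(-14, -97)), Function('q')(188)) = Add(Add(78, Add(-14, -97)), Mul(38, Pow(188, 2))) = Add(Add(78, -111), Mul(38, 35344)) = Add(-33, 1343072) = 1343039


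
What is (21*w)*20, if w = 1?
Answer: 420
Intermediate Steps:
(21*w)*20 = (21*1)*20 = 21*20 = 420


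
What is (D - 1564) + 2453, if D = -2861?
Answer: -1972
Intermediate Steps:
(D - 1564) + 2453 = (-2861 - 1564) + 2453 = -4425 + 2453 = -1972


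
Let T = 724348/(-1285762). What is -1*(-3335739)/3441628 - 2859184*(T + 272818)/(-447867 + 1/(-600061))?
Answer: 64726840184261134129893084915/37163704601233620208124 ≈ 1.7417e+6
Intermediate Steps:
T = -362174/642881 (T = 724348*(-1/1285762) = -362174/642881 ≈ -0.56336)
-1*(-3335739)/3441628 - 2859184*(T + 272818)/(-447867 + 1/(-600061)) = -1*(-3335739)/3441628 - 2859184*(-362174/642881 + 272818)/(-447867 + 1/(-600061)) = 3335739*(1/3441628) - 2859184*175389146484/(642881*(-447867 - 1/600061)) = 3335739/3441628 - 2859184/((-268747519888/600061*642881/175389146484)) = 3335739/3441628 - 2859184/(-43193168583279332/26311046657083881) = 3335739/3441628 - 2859184*(-26311046657083881/43193168583279332) = 3335739/3441628 + 18807030906296929803276/10798292145819833 = 64726840184261134129893084915/37163704601233620208124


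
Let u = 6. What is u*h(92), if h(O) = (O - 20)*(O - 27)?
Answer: 28080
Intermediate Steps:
h(O) = (-27 + O)*(-20 + O) (h(O) = (-20 + O)*(-27 + O) = (-27 + O)*(-20 + O))
u*h(92) = 6*(540 + 92² - 47*92) = 6*(540 + 8464 - 4324) = 6*4680 = 28080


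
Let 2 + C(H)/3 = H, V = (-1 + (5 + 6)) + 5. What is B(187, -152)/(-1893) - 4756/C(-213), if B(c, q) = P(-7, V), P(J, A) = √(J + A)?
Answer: 4756/645 - 2*√2/1893 ≈ 7.3721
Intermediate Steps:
V = 15 (V = (-1 + 11) + 5 = 10 + 5 = 15)
C(H) = -6 + 3*H
P(J, A) = √(A + J)
B(c, q) = 2*√2 (B(c, q) = √(15 - 7) = √8 = 2*√2)
B(187, -152)/(-1893) - 4756/C(-213) = (2*√2)/(-1893) - 4756/(-6 + 3*(-213)) = (2*√2)*(-1/1893) - 4756/(-6 - 639) = -2*√2/1893 - 4756/(-645) = -2*√2/1893 - 4756*(-1/645) = -2*√2/1893 + 4756/645 = 4756/645 - 2*√2/1893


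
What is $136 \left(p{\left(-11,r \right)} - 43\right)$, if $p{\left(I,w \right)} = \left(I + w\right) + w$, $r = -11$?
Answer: $-10336$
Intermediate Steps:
$p{\left(I,w \right)} = I + 2 w$
$136 \left(p{\left(-11,r \right)} - 43\right) = 136 \left(\left(-11 + 2 \left(-11\right)\right) - 43\right) = 136 \left(\left(-11 - 22\right) - 43\right) = 136 \left(-33 - 43\right) = 136 \left(-76\right) = -10336$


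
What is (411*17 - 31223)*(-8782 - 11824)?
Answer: 499407016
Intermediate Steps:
(411*17 - 31223)*(-8782 - 11824) = (6987 - 31223)*(-20606) = -24236*(-20606) = 499407016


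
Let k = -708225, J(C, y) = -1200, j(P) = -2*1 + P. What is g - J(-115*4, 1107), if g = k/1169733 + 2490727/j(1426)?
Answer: 1637105601297/555233264 ≈ 2948.5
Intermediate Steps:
j(P) = -2 + P
g = 970825684497/555233264 (g = -708225/1169733 + 2490727/(-2 + 1426) = -708225*1/1169733 + 2490727/1424 = -236075/389911 + 2490727*(1/1424) = -236075/389911 + 2490727/1424 = 970825684497/555233264 ≈ 1748.5)
g - J(-115*4, 1107) = 970825684497/555233264 - 1*(-1200) = 970825684497/555233264 + 1200 = 1637105601297/555233264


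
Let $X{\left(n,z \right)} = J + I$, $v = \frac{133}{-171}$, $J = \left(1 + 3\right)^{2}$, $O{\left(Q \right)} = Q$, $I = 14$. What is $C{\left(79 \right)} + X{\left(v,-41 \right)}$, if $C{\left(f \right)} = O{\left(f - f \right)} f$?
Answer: $30$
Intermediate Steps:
$J = 16$ ($J = 4^{2} = 16$)
$C{\left(f \right)} = 0$ ($C{\left(f \right)} = \left(f - f\right) f = 0 f = 0$)
$v = - \frac{7}{9}$ ($v = 133 \left(- \frac{1}{171}\right) = - \frac{7}{9} \approx -0.77778$)
$X{\left(n,z \right)} = 30$ ($X{\left(n,z \right)} = 16 + 14 = 30$)
$C{\left(79 \right)} + X{\left(v,-41 \right)} = 0 + 30 = 30$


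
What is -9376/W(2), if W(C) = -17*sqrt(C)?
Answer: 4688*sqrt(2)/17 ≈ 389.99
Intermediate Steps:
-9376/W(2) = -9376*(-sqrt(2)/34) = -(-4688)*sqrt(2)/17 = 4688*sqrt(2)/17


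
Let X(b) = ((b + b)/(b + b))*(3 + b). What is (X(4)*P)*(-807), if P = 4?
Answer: -22596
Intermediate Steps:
X(b) = 3 + b (X(b) = ((2*b)/((2*b)))*(3 + b) = ((2*b)*(1/(2*b)))*(3 + b) = 1*(3 + b) = 3 + b)
(X(4)*P)*(-807) = ((3 + 4)*4)*(-807) = (7*4)*(-807) = 28*(-807) = -22596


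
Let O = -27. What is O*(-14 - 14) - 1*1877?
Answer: -1121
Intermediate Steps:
O*(-14 - 14) - 1*1877 = -27*(-14 - 14) - 1*1877 = -27*(-28) - 1877 = 756 - 1877 = -1121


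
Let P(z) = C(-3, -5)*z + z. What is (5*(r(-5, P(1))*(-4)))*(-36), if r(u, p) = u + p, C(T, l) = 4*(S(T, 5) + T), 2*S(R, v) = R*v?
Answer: -33120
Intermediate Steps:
S(R, v) = R*v/2 (S(R, v) = (R*v)/2 = R*v/2)
C(T, l) = 14*T (C(T, l) = 4*((½)*T*5 + T) = 4*(5*T/2 + T) = 4*(7*T/2) = 14*T)
P(z) = -41*z (P(z) = (14*(-3))*z + z = -42*z + z = -41*z)
r(u, p) = p + u
(5*(r(-5, P(1))*(-4)))*(-36) = (5*((-41*1 - 5)*(-4)))*(-36) = (5*((-41 - 5)*(-4)))*(-36) = (5*(-46*(-4)))*(-36) = (5*184)*(-36) = 920*(-36) = -33120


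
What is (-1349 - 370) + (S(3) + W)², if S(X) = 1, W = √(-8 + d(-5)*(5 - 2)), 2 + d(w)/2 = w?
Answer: -1768 + 10*I*√2 ≈ -1768.0 + 14.142*I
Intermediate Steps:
d(w) = -4 + 2*w
W = 5*I*√2 (W = √(-8 + (-4 + 2*(-5))*(5 - 2)) = √(-8 + (-4 - 10)*3) = √(-8 - 14*3) = √(-8 - 42) = √(-50) = 5*I*√2 ≈ 7.0711*I)
(-1349 - 370) + (S(3) + W)² = (-1349 - 370) + (1 + 5*I*√2)² = -1719 + (1 + 5*I*√2)²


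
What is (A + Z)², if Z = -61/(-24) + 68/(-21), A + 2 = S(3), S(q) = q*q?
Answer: 124609/3136 ≈ 39.735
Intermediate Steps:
S(q) = q²
A = 7 (A = -2 + 3² = -2 + 9 = 7)
Z = -39/56 (Z = -61*(-1/24) + 68*(-1/21) = 61/24 - 68/21 = -39/56 ≈ -0.69643)
(A + Z)² = (7 - 39/56)² = (353/56)² = 124609/3136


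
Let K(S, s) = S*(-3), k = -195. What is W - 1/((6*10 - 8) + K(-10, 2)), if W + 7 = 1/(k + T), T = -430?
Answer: -359457/51250 ≈ -7.0138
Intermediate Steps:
K(S, s) = -3*S
W = -4376/625 (W = -7 + 1/(-195 - 430) = -7 + 1/(-625) = -7 - 1/625 = -4376/625 ≈ -7.0016)
W - 1/((6*10 - 8) + K(-10, 2)) = -4376/625 - 1/((6*10 - 8) - 3*(-10)) = -4376/625 - 1/((60 - 8) + 30) = -4376/625 - 1/(52 + 30) = -4376/625 - 1/82 = -359457/51250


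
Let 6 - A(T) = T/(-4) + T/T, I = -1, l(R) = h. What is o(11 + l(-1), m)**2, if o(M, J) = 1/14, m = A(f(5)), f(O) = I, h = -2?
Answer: 1/196 ≈ 0.0051020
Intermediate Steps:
l(R) = -2
f(O) = -1
A(T) = 5 + T/4 (A(T) = 6 - (T/(-4) + T/T) = 6 - (T*(-1/4) + 1) = 6 - (-T/4 + 1) = 6 - (1 - T/4) = 6 + (-1 + T/4) = 5 + T/4)
m = 19/4 (m = 5 + (1/4)*(-1) = 5 - 1/4 = 19/4 ≈ 4.7500)
o(M, J) = 1/14
o(11 + l(-1), m)**2 = (1/14)**2 = 1/196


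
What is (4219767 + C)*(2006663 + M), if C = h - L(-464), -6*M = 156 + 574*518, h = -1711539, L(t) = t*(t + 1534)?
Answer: 17641376821460/3 ≈ 5.8805e+12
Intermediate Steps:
L(t) = t*(1534 + t)
M = -148744/3 (M = -(156 + 574*518)/6 = -(156 + 297332)/6 = -⅙*297488 = -148744/3 ≈ -49581.)
C = -1215059 (C = -1711539 - (-464)*(1534 - 464) = -1711539 - (-464)*1070 = -1711539 - 1*(-496480) = -1711539 + 496480 = -1215059)
(4219767 + C)*(2006663 + M) = (4219767 - 1215059)*(2006663 - 148744/3) = 3004708*(5871245/3) = 17641376821460/3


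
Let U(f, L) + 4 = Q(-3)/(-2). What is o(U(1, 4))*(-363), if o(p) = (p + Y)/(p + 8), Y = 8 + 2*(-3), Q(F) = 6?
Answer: 1815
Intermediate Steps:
U(f, L) = -7 (U(f, L) = -4 + 6/(-2) = -4 + 6*(-1/2) = -4 - 3 = -7)
Y = 2 (Y = 8 - 6 = 2)
o(p) = (2 + p)/(8 + p) (o(p) = (p + 2)/(p + 8) = (2 + p)/(8 + p))
o(U(1, 4))*(-363) = ((2 - 7)/(8 - 7))*(-363) = (-5/1)*(-363) = (1*(-5))*(-363) = -5*(-363) = 1815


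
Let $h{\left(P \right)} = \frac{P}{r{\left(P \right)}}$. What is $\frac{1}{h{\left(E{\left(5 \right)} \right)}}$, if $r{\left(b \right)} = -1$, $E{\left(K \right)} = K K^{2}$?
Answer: $- \frac{1}{125} \approx -0.008$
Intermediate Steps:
$E{\left(K \right)} = K^{3}$
$h{\left(P \right)} = - P$ ($h{\left(P \right)} = \frac{P}{-1} = P \left(-1\right) = - P$)
$\frac{1}{h{\left(E{\left(5 \right)} \right)}} = \frac{1}{\left(-1\right) 5^{3}} = \frac{1}{\left(-1\right) 125} = \frac{1}{-125} = - \frac{1}{125}$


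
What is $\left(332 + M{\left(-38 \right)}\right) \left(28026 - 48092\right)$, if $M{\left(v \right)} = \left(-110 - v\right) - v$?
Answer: $-5979668$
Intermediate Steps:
$M{\left(v \right)} = -110 - 2 v$
$\left(332 + M{\left(-38 \right)}\right) \left(28026 - 48092\right) = \left(332 - 34\right) \left(28026 - 48092\right) = \left(332 + \left(-110 + 76\right)\right) \left(-20066\right) = \left(332 - 34\right) \left(-20066\right) = 298 \left(-20066\right) = -5979668$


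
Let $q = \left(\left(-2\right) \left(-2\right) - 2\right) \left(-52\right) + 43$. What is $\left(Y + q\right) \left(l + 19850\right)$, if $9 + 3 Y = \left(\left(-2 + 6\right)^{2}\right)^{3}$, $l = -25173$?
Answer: $- \frac{20780992}{3} \approx -6.927 \cdot 10^{6}$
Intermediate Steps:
$q = -61$ ($q = \left(4 - 2\right) \left(-52\right) + 43 = 2 \left(-52\right) + 43 = -104 + 43 = -61$)
$Y = \frac{4087}{3}$ ($Y = -3 + \frac{\left(\left(-2 + 6\right)^{2}\right)^{3}}{3} = -3 + \frac{\left(4^{2}\right)^{3}}{3} = -3 + \frac{16^{3}}{3} = -3 + \frac{1}{3} \cdot 4096 = -3 + \frac{4096}{3} = \frac{4087}{3} \approx 1362.3$)
$\left(Y + q\right) \left(l + 19850\right) = \left(\frac{4087}{3} - 61\right) \left(-25173 + 19850\right) = \frac{3904}{3} \left(-5323\right) = - \frac{20780992}{3}$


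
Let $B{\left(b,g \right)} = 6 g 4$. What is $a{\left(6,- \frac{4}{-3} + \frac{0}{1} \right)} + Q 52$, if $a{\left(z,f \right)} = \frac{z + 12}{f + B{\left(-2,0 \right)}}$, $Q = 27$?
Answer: $\frac{2835}{2} \approx 1417.5$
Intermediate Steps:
$B{\left(b,g \right)} = 24 g$
$a{\left(z,f \right)} = \frac{12 + z}{f}$ ($a{\left(z,f \right)} = \frac{z + 12}{f + 24 \cdot 0} = \frac{12 + z}{f + 0} = \frac{12 + z}{f}$)
$a{\left(6,- \frac{4}{-3} + \frac{0}{1} \right)} + Q 52 = \frac{12 + 6}{- \frac{4}{-3} + \frac{0}{1}} + 27 \cdot 52 = \frac{1}{\left(-4\right) \left(- \frac{1}{3}\right) + 0 \cdot 1} \cdot 18 + 1404 = \frac{1}{\frac{4}{3} + 0} \cdot 18 + 1404 = \frac{1}{\frac{4}{3}} \cdot 18 + 1404 = \frac{3}{4} \cdot 18 + 1404 = \frac{27}{2} + 1404 = \frac{2835}{2}$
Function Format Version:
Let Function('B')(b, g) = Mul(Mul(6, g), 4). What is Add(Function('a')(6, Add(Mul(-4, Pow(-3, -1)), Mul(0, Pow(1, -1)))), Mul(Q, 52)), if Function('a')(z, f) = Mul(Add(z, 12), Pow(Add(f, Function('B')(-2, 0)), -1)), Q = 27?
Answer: Rational(2835, 2) ≈ 1417.5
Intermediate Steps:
Function('B')(b, g) = Mul(24, g)
Function('a')(z, f) = Mul(Pow(f, -1), Add(12, z)) (Function('a')(z, f) = Mul(Add(z, 12), Pow(Add(f, Mul(24, 0)), -1)) = Mul(Add(12, z), Pow(Add(f, 0), -1)) = Mul(Add(12, z), Pow(f, -1)) = Mul(Pow(f, -1), Add(12, z)))
Add(Function('a')(6, Add(Mul(-4, Pow(-3, -1)), Mul(0, Pow(1, -1)))), Mul(Q, 52)) = Add(Mul(Pow(Add(Mul(-4, Pow(-3, -1)), Mul(0, Pow(1, -1))), -1), Add(12, 6)), Mul(27, 52)) = Add(Mul(Pow(Add(Mul(-4, Rational(-1, 3)), Mul(0, 1)), -1), 18), 1404) = Add(Mul(Pow(Add(Rational(4, 3), 0), -1), 18), 1404) = Add(Mul(Pow(Rational(4, 3), -1), 18), 1404) = Add(Mul(Rational(3, 4), 18), 1404) = Add(Rational(27, 2), 1404) = Rational(2835, 2)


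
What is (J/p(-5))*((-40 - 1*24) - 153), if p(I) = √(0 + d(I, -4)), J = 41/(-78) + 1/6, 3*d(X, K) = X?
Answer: -3038*I*√15/195 ≈ -60.339*I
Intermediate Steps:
d(X, K) = X/3
J = -14/39 (J = 41*(-1/78) + 1*(⅙) = -41/78 + ⅙ = -14/39 ≈ -0.35897)
p(I) = √3*√I/3 (p(I) = √(0 + I/3) = √(I/3) = √3*√I/3)
(J/p(-5))*((-40 - 1*24) - 153) = (-14*(-I*√15/5)/39)*((-40 - 1*24) - 153) = (-14*(-I*√15/5)/39)*((-40 - 24) - 153) = (-14*(-I*√15/5)/39)*(-64 - 153) = -(-14)*I*√15/195*(-217) = (14*I*√15/195)*(-217) = -3038*I*√15/195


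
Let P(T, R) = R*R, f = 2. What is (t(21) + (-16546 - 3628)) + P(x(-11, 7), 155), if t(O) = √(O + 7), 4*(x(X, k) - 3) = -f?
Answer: 3851 + 2*√7 ≈ 3856.3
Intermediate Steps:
x(X, k) = 5/2 (x(X, k) = 3 + (-1*2)/4 = 3 + (¼)*(-2) = 3 - ½ = 5/2)
t(O) = √(7 + O)
P(T, R) = R²
(t(21) + (-16546 - 3628)) + P(x(-11, 7), 155) = (√(7 + 21) + (-16546 - 3628)) + 155² = (√28 - 20174) + 24025 = (2*√7 - 20174) + 24025 = (-20174 + 2*√7) + 24025 = 3851 + 2*√7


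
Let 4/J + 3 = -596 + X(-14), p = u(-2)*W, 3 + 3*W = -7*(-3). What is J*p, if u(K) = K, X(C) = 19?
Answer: 12/145 ≈ 0.082759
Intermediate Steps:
W = 6 (W = -1 + (-7*(-3))/3 = -1 + (⅓)*21 = -1 + 7 = 6)
p = -12 (p = -2*6 = -12)
J = -1/145 (J = 4/(-3 + (-596 + 19)) = 4/(-3 - 577) = 4/(-580) = 4*(-1/580) = -1/145 ≈ -0.0068966)
J*p = -1/145*(-12) = 12/145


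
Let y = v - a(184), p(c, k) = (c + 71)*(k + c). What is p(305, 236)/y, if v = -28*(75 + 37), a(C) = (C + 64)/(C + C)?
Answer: -9357136/144287 ≈ -64.851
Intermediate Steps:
p(c, k) = (71 + c)*(c + k)
a(C) = (64 + C)/(2*C) (a(C) = (64 + C)/((2*C)) = (64 + C)*(1/(2*C)) = (64 + C)/(2*C))
v = -3136 (v = -28*112 = -3136)
y = -144287/46 (y = -3136 - (64 + 184)/(2*184) = -3136 - 248/(2*184) = -3136 - 1*31/46 = -3136 - 31/46 = -144287/46 ≈ -3136.7)
p(305, 236)/y = (305² + 71*305 + 71*236 + 305*236)/(-144287/46) = (93025 + 21655 + 16756 + 71980)*(-46/144287) = 203416*(-46/144287) = -9357136/144287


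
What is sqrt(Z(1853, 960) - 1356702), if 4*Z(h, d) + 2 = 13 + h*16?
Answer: I*sqrt(5397149)/2 ≈ 1161.6*I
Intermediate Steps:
Z(h, d) = 11/4 + 4*h (Z(h, d) = -1/2 + (13 + h*16)/4 = -1/2 + (13 + 16*h)/4 = -1/2 + (13/4 + 4*h) = 11/4 + 4*h)
sqrt(Z(1853, 960) - 1356702) = sqrt((11/4 + 4*1853) - 1356702) = sqrt((11/4 + 7412) - 1356702) = sqrt(29659/4 - 1356702) = sqrt(-5397149/4) = I*sqrt(5397149)/2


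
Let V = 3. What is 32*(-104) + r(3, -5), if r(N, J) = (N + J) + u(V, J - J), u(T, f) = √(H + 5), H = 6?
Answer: -3330 + √11 ≈ -3326.7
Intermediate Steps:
u(T, f) = √11 (u(T, f) = √(6 + 5) = √11)
r(N, J) = J + N + √11 (r(N, J) = (N + J) + √11 = (J + N) + √11 = J + N + √11)
32*(-104) + r(3, -5) = 32*(-104) + (-5 + 3 + √11) = -3328 + (-2 + √11) = -3330 + √11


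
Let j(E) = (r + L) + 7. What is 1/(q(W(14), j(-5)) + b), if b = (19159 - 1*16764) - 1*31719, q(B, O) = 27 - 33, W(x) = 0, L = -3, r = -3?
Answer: -1/29330 ≈ -3.4095e-5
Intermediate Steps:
j(E) = 1 (j(E) = (-3 - 3) + 7 = -6 + 7 = 1)
q(B, O) = -6
b = -29324 (b = (19159 - 16764) - 31719 = 2395 - 31719 = -29324)
1/(q(W(14), j(-5)) + b) = 1/(-6 - 29324) = 1/(-29330) = -1/29330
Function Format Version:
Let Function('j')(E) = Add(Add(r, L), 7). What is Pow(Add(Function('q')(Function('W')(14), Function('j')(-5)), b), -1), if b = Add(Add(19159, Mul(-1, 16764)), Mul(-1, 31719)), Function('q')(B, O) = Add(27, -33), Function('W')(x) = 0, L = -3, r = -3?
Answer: Rational(-1, 29330) ≈ -3.4095e-5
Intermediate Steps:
Function('j')(E) = 1 (Function('j')(E) = Add(Add(-3, -3), 7) = Add(-6, 7) = 1)
Function('q')(B, O) = -6
b = -29324 (b = Add(Add(19159, -16764), -31719) = Add(2395, -31719) = -29324)
Pow(Add(Function('q')(Function('W')(14), Function('j')(-5)), b), -1) = Pow(Add(-6, -29324), -1) = Pow(-29330, -1) = Rational(-1, 29330)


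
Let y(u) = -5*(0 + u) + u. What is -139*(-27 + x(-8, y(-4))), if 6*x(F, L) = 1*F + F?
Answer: 12371/3 ≈ 4123.7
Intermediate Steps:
y(u) = -4*u (y(u) = -5*u + u = -4*u)
x(F, L) = F/3 (x(F, L) = (1*F + F)/6 = (F + F)/6 = (2*F)/6 = F/3)
-139*(-27 + x(-8, y(-4))) = -139*(-27 + (⅓)*(-8)) = -139*(-27 - 8/3) = -139*(-89/3) = 12371/3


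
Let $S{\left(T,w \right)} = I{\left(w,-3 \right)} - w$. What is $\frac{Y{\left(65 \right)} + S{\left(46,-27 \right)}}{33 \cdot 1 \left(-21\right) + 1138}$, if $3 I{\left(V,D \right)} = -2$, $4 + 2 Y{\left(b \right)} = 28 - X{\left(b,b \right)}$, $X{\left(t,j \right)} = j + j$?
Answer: $- \frac{16}{267} \approx -0.059925$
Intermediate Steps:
$X{\left(t,j \right)} = 2 j$
$Y{\left(b \right)} = 12 - b$ ($Y{\left(b \right)} = -2 + \frac{28 - 2 b}{2} = -2 - \left(-14 + b\right) = 12 - b$)
$I{\left(V,D \right)} = - \frac{2}{3}$ ($I{\left(V,D \right)} = \frac{1}{3} \left(-2\right) = - \frac{2}{3}$)
$S{\left(T,w \right)} = - \frac{2}{3} - w$
$\frac{Y{\left(65 \right)} + S{\left(46,-27 \right)}}{33 \cdot 1 \left(-21\right) + 1138} = \frac{\left(12 - 65\right) - - \frac{79}{3}}{33 \cdot 1 \left(-21\right) + 1138} = \frac{\left(12 - 65\right) + \left(- \frac{2}{3} + 27\right)}{33 \left(-21\right) + 1138} = \frac{-53 + \frac{79}{3}}{-693 + 1138} = - \frac{80}{3 \cdot 445} = \left(- \frac{80}{3}\right) \frac{1}{445} = - \frac{16}{267}$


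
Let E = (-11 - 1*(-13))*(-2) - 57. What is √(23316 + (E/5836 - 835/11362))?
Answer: √6407264266391126515/16577158 ≈ 152.70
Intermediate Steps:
E = -61 (E = (-11 + 13)*(-2) - 57 = 2*(-2) - 57 = -4 - 57 = -61)
√(23316 + (E/5836 - 835/11362)) = √(23316 + (-61/5836 - 835/11362)) = √(23316 - 2783071/33154316) = √(773023248785/33154316) = √6407264266391126515/16577158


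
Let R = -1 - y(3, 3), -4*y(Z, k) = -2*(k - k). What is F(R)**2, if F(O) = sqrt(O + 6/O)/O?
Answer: -7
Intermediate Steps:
y(Z, k) = 0 (y(Z, k) = -(-1)*(k - k)/2 = -(-1)*0/2 = -1/4*0 = 0)
R = -1 (R = -1 - 1*0 = -1 + 0 = -1)
F(O) = sqrt(O + 6/O)/O
F(R)**2 = (sqrt(-1 + 6/(-1))/(-1))**2 = (-sqrt(-1 + 6*(-1)))**2 = (-sqrt(-1 - 6))**2 = (-sqrt(-7))**2 = (-I*sqrt(7))**2 = -7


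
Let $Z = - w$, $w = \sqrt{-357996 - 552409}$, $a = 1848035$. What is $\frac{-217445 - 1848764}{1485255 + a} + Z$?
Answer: $- \frac{2066209}{3333290} - i \sqrt{910405} \approx -0.61987 - 954.15 i$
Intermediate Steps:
$w = i \sqrt{910405}$ ($w = \sqrt{-910405} = i \sqrt{910405} \approx 954.15 i$)
$Z = - i \sqrt{910405} \approx - 954.15 i$
$\frac{-217445 - 1848764}{1485255 + a} + Z = \frac{-217445 - 1848764}{1485255 + 1848035} - i \sqrt{910405} = - \frac{2066209}{3333290} - i \sqrt{910405}$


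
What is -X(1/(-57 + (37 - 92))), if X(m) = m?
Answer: 1/112 ≈ 0.0089286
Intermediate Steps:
-X(1/(-57 + (37 - 92))) = -1/(-57 + (37 - 92)) = -1/(-57 - 55) = -1/(-112) = -1*(-1/112) = 1/112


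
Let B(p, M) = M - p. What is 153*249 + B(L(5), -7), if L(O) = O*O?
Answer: 38065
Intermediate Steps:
L(O) = O²
153*249 + B(L(5), -7) = 153*249 + (-7 - 1*5²) = 38097 + (-7 - 1*25) = 38097 + (-7 - 25) = 38097 - 32 = 38065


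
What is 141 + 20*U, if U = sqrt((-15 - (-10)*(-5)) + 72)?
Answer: 141 + 20*sqrt(7) ≈ 193.92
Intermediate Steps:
U = sqrt(7) (U = sqrt((-15 - 1*50) + 72) = sqrt((-15 - 50) + 72) = sqrt(-65 + 72) = sqrt(7) ≈ 2.6458)
141 + 20*U = 141 + 20*sqrt(7)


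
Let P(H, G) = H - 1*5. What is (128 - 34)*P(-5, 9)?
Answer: -940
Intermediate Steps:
P(H, G) = -5 + H (P(H, G) = H - 5 = -5 + H)
(128 - 34)*P(-5, 9) = (128 - 34)*(-5 - 5) = 94*(-10) = -940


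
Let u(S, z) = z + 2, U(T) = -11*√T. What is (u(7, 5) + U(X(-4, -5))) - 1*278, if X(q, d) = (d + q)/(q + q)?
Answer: -271 - 33*√2/4 ≈ -282.67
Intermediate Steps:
X(q, d) = (d + q)/(2*q) (X(q, d) = (d + q)/((2*q)) = (d + q)*(1/(2*q)) = (d + q)/(2*q))
u(S, z) = 2 + z
(u(7, 5) + U(X(-4, -5))) - 1*278 = ((2 + 5) - 11*3*√2*√(-1/(-4))/2) - 1*278 = (7 - 11*3*√2/4) - 278 = (7 - 33*√2/4) - 278 = -271 - 33*√2/4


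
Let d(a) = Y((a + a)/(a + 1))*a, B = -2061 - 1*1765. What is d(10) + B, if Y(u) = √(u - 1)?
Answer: -3826 + 30*√11/11 ≈ -3817.0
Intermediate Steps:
B = -3826 (B = -2061 - 1765 = -3826)
Y(u) = √(-1 + u)
d(a) = a*√(-1 + 2*a/(1 + a)) (d(a) = √(-1 + (a + a)/(a + 1))*a = √(-1 + (2*a)/(1 + a))*a = √(-1 + 2*a/(1 + a))*a = a*√(-1 + 2*a/(1 + a)))
d(10) + B = 10*√((-1 + 10)/(1 + 10)) - 3826 = 10*√(9/11) - 3826 = 10*(3*√11/11) - 3826 = 30*√11/11 - 3826 = -3826 + 30*√11/11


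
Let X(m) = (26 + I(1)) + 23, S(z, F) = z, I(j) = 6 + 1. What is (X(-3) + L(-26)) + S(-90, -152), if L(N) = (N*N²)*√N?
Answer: -34 - 17576*I*√26 ≈ -34.0 - 89620.0*I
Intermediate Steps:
I(j) = 7
L(N) = N^(7/2) (L(N) = N³*√N = N^(7/2))
X(m) = 56 (X(m) = (26 + 7) + 23 = 33 + 23 = 56)
(X(-3) + L(-26)) + S(-90, -152) = (56 + (-26)^(7/2)) - 90 = (56 - 17576*I*√26) - 90 = -34 - 17576*I*√26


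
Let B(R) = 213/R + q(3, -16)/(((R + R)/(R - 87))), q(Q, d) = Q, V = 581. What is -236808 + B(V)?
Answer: -137584494/581 ≈ -2.3681e+5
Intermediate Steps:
B(R) = 213/R + 3*(-87 + R)/(2*R) (B(R) = 213/R + 3/(((R + R)/(R - 87))) = 213/R + 3/(((2*R)/(-87 + R))) = 213/R + 3/((2*R/(-87 + R))) = 213/R + 3*((-87 + R)/(2*R)) = 213/R + 3*(-87 + R)/(2*R))
-236808 + B(V) = -236808 + (3/2)*(55 + 581)/581 = -236808 + (3/2)*(1/581)*636 = -236808 + 954/581 = -137584494/581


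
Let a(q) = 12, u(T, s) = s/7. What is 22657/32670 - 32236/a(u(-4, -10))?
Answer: -87739853/32670 ≈ -2685.6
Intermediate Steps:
u(T, s) = s/7 (u(T, s) = s*(⅐) = s/7)
22657/32670 - 32236/a(u(-4, -10)) = 22657/32670 - 32236/12 = 22657*(1/32670) - 32236*1/12 = 22657/32670 - 8059/3 = -87739853/32670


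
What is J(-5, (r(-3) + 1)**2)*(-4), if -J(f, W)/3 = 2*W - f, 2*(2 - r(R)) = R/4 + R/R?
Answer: 2067/8 ≈ 258.38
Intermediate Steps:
r(R) = 3/2 - R/8 (r(R) = 2 - (R/4 + R/R)/2 = 2 - (R*(1/4) + 1)/2 = 2 - (R/4 + 1)/2 = 2 - (1 + R/4)/2 = 2 + (-1/2 - R/8) = 3/2 - R/8)
J(f, W) = -6*W + 3*f (J(f, W) = -3*(2*W - f) = -3*(-f + 2*W) = -6*W + 3*f)
J(-5, (r(-3) + 1)**2)*(-4) = (-6*((3/2 - 1/8*(-3)) + 1)**2 + 3*(-5))*(-4) = (-6*((3/2 + 3/8) + 1)**2 - 15)*(-4) = (-6*(15/8 + 1)**2 - 15)*(-4) = (-6*(23/8)**2 - 15)*(-4) = (-6*529/64 - 15)*(-4) = (-1587/32 - 15)*(-4) = -2067/32*(-4) = 2067/8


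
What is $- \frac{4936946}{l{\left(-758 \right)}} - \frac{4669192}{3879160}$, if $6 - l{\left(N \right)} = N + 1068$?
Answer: $\frac{1196861500687}{73704040} \approx 16239.0$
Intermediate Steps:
$l{\left(N \right)} = -1062 - N$ ($l{\left(N \right)} = 6 - \left(N + 1068\right) = 6 - \left(1068 + N\right) = -1062 - N$)
$- \frac{4936946}{l{\left(-758 \right)}} - \frac{4669192}{3879160} = - \frac{4936946}{-1062 - -758} - \frac{4669192}{3879160} = - \frac{4936946}{-1062 + 758} - \frac{583649}{484895} = - \frac{4936946}{-304} - \frac{583649}{484895} = \left(-4936946\right) \left(- \frac{1}{304}\right) - \frac{583649}{484895} = \frac{2468473}{152} - \frac{583649}{484895} = \frac{1196861500687}{73704040}$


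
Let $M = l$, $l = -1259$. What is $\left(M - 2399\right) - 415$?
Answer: $-4073$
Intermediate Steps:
$M = -1259$
$\left(M - 2399\right) - 415 = \left(-1259 - 2399\right) - 415 = -3658 - 415 = -4073$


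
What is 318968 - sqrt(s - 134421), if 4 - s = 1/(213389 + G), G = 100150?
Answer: 318968 - 2*I*sqrt(3303523075478199)/313539 ≈ 3.1897e+5 - 366.63*I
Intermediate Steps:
s = 1254155/313539 (s = 4 - 1/(213389 + 100150) = 4 - 1/313539 = 1254155/313539 ≈ 4.0000)
318968 - sqrt(s - 134421) = 318968 - sqrt(1254155/313539 - 134421) = 318968 - sqrt(-42144971764/313539) = 318968 - 2*I*sqrt(3303523075478199)/313539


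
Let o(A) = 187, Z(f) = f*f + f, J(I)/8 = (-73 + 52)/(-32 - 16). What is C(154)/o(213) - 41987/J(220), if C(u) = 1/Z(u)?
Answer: -53547700579/4463690 ≈ -11996.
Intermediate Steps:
J(I) = 7/2 (J(I) = 8*((-73 + 52)/(-32 - 16)) = 8*(-21/(-48)) = 8*(-21*(-1/48)) = 8*(7/16) = 7/2)
Z(f) = f + f**2 (Z(f) = f**2 + f = f + f**2)
C(u) = 1/(u*(1 + u))
C(154)/o(213) - 41987/J(220) = (1/(154*(1 + 154)))/187 - 41987/7/2 = ((1/154)/155)*(1/187) - 41987*2/7 = ((1/154)*(1/155))*(1/187) - 83974/7 = (1/23870)*(1/187) - 83974/7 = 1/4463690 - 83974/7 = -53547700579/4463690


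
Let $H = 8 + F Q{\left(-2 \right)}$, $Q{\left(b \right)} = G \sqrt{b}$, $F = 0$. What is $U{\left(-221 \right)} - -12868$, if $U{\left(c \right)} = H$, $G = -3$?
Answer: $12876$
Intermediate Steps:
$Q{\left(b \right)} = - 3 \sqrt{b}$
$H = 8$ ($H = 8 + 0 \left(- 3 \sqrt{-2}\right) = 8 + 0 \left(- 3 i \sqrt{2}\right) = 8 + 0 = 8$)
$U{\left(c \right)} = 8$
$U{\left(-221 \right)} - -12868 = 8 - -12868 = 8 + 12868 = 12876$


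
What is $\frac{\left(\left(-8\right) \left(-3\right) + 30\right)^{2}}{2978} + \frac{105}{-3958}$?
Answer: $\frac{5614419}{5893462} \approx 0.95265$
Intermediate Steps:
$\frac{\left(\left(-8\right) \left(-3\right) + 30\right)^{2}}{2978} + \frac{105}{-3958} = \left(24 + 30\right)^{2} \cdot \frac{1}{2978} + 105 \left(- \frac{1}{3958}\right) = 54^{2} \cdot \frac{1}{2978} - \frac{105}{3958} = 2916 \cdot \frac{1}{2978} - \frac{105}{3958} = \frac{1458}{1489} - \frac{105}{3958} = \frac{5614419}{5893462}$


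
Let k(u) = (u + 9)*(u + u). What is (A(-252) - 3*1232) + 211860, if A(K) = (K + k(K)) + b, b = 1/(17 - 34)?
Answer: 5616527/17 ≈ 3.3038e+5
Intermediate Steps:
b = -1/17 (b = 1/(-17) = -1/17 ≈ -0.058824)
k(u) = 2*u*(9 + u) (k(u) = (9 + u)*(2*u) = 2*u*(9 + u))
A(K) = -1/17 + K + 2*K*(9 + K) (A(K) = (K + 2*K*(9 + K)) - 1/17 = -1/17 + K + 2*K*(9 + K))
(A(-252) - 3*1232) + 211860 = ((-1/17 + 2*(-252)² + 19*(-252)) - 3*1232) + 211860 = ((-1/17 + 2*63504 - 4788) - 3696) + 211860 = ((-1/17 + 127008 - 4788) - 3696) + 211860 = (2077739/17 - 3696) + 211860 = 2014907/17 + 211860 = 5616527/17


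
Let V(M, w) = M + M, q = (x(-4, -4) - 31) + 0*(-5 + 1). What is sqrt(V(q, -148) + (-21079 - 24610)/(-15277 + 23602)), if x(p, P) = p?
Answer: I*sqrt(23252243)/555 ≈ 8.6884*I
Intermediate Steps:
q = -35 (q = (-4 - 31) + 0*(-5 + 1) = -35 + 0*(-4) = -35 + 0 = -35)
V(M, w) = 2*M
sqrt(V(q, -148) + (-21079 - 24610)/(-15277 + 23602)) = sqrt(2*(-35) + (-21079 - 24610)/(-15277 + 23602)) = sqrt(-70 - 45689/8325) = sqrt(-628439/8325) = I*sqrt(23252243)/555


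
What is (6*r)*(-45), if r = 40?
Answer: -10800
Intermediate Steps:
(6*r)*(-45) = (6*40)*(-45) = 240*(-45) = -10800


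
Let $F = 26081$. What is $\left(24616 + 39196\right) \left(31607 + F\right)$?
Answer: $3681186656$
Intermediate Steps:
$\left(24616 + 39196\right) \left(31607 + F\right) = \left(24616 + 39196\right) \left(31607 + 26081\right) = 63812 \cdot 57688 = 3681186656$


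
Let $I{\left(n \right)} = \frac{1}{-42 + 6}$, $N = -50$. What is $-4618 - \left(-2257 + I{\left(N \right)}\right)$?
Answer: $- \frac{84995}{36} \approx -2361.0$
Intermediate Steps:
$I{\left(n \right)} = - \frac{1}{36}$ ($I{\left(n \right)} = \frac{1}{-36} = - \frac{1}{36}$)
$-4618 - \left(-2257 + I{\left(N \right)}\right) = -4618 - \left(-2257 - \frac{1}{36}\right) = -4618 - - \frac{81253}{36} = -4618 + \frac{81253}{36} = - \frac{84995}{36}$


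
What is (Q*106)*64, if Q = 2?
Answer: 13568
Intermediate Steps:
(Q*106)*64 = (2*106)*64 = 212*64 = 13568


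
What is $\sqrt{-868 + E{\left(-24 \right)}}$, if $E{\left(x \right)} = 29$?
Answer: $i \sqrt{839} \approx 28.965 i$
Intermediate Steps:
$\sqrt{-868 + E{\left(-24 \right)}} = \sqrt{-868 + 29} = \sqrt{-839} = i \sqrt{839}$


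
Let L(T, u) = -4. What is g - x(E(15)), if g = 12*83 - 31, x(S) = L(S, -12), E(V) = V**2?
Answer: 969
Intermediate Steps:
x(S) = -4
g = 965 (g = 996 - 31 = 965)
g - x(E(15)) = 965 - 1*(-4) = 965 + 4 = 969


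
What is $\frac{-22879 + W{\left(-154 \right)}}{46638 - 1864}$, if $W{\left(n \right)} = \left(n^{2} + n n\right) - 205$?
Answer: $\frac{12174}{22387} \approx 0.5438$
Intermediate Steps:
$W{\left(n \right)} = -205 + 2 n^{2}$ ($W{\left(n \right)} = \left(n^{2} + n^{2}\right) - 205 = 2 n^{2} - 205 = -205 + 2 n^{2}$)
$\frac{-22879 + W{\left(-154 \right)}}{46638 - 1864} = \frac{-22879 - \left(205 - 2 \left(-154\right)^{2}\right)}{46638 - 1864} = \frac{-22879 + \left(-205 + 2 \cdot 23716\right)}{44774} = \left(-22879 + \left(-205 + 47432\right)\right) \frac{1}{44774} = \left(-22879 + 47227\right) \frac{1}{44774} = 24348 \cdot \frac{1}{44774} = \frac{12174}{22387}$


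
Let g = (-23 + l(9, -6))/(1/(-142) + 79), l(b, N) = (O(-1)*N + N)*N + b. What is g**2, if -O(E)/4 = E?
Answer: 555639184/125821089 ≈ 4.4161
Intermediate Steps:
O(E) = -4*E
l(b, N) = b + 5*N**2 (l(b, N) = ((-4*(-1))*N + N)*N + b = (4*N + N)*N + b = (5*N)*N + b = 5*N**2 + b = b + 5*N**2)
g = 23572/11217 (g = (-23 + (9 + 5*(-6)**2))/(1/(-142) + 79) = (-23 + (9 + 5*36))/(-1/142 + 79) = (-23 + (9 + 180))/(11217/142) = (-23 + 189)*(142/11217) = 166*(142/11217) = 23572/11217 ≈ 2.1015)
g**2 = (23572/11217)**2 = 555639184/125821089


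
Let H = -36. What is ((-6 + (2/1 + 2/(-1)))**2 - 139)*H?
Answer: 3708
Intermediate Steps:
((-6 + (2/1 + 2/(-1)))**2 - 139)*H = ((-6 + (2/1 + 2/(-1)))**2 - 139)*(-36) = ((-6 + (2*1 + 2*(-1)))**2 - 139)*(-36) = ((-6 + (2 - 2))**2 - 139)*(-36) = ((-6 + 0)**2 - 139)*(-36) = ((-6)**2 - 139)*(-36) = (36 - 139)*(-36) = -103*(-36) = 3708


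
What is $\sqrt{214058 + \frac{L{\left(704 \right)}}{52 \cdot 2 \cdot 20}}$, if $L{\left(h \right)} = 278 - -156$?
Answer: $\frac{\sqrt{14470334905}}{260} \approx 462.66$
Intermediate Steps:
$L{\left(h \right)} = 434$ ($L{\left(h \right)} = 278 + 156 = 434$)
$\sqrt{214058 + \frac{L{\left(704 \right)}}{52 \cdot 2 \cdot 20}} = \sqrt{214058 + \frac{434}{52 \cdot 2 \cdot 20}} = \sqrt{214058 + \frac{434}{104 \cdot 20}} = \sqrt{214058 + \frac{434}{2080}} = \sqrt{214058 + 434 \cdot \frac{1}{2080}} = \sqrt{214058 + \frac{217}{1040}} = \sqrt{\frac{222620537}{1040}} = \frac{\sqrt{14470334905}}{260}$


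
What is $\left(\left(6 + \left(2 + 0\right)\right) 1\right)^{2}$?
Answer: $64$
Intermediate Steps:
$\left(\left(6 + \left(2 + 0\right)\right) 1\right)^{2} = \left(\left(6 + 2\right) 1\right)^{2} = \left(8 \cdot 1\right)^{2} = 8^{2} = 64$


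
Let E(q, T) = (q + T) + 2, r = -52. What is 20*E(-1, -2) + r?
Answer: -72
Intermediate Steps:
E(q, T) = 2 + T + q (E(q, T) = (T + q) + 2 = 2 + T + q)
20*E(-1, -2) + r = 20*(2 - 2 - 1) - 52 = 20*(-1) - 52 = -20 - 52 = -72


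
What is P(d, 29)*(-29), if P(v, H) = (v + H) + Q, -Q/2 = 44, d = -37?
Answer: 2784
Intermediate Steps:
Q = -88 (Q = -2*44 = -88)
P(v, H) = -88 + H + v (P(v, H) = (v + H) - 88 = (H + v) - 88 = -88 + H + v)
P(d, 29)*(-29) = (-88 + 29 - 37)*(-29) = -96*(-29) = 2784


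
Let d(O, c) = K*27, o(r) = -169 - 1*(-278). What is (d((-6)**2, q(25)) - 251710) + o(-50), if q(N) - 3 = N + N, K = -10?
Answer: -251871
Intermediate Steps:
o(r) = 109 (o(r) = -169 + 278 = 109)
q(N) = 3 + 2*N (q(N) = 3 + (N + N) = 3 + 2*N)
d(O, c) = -270 (d(O, c) = -10*27 = -270)
(d((-6)**2, q(25)) - 251710) + o(-50) = (-270 - 251710) + 109 = -251980 + 109 = -251871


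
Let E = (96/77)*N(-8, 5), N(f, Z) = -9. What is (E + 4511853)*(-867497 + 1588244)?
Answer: 250396024867299/77 ≈ 3.2519e+12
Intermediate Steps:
E = -864/77 (E = (96/77)*(-9) = -864/77 ≈ -11.221)
(E + 4511853)*(-867497 + 1588244) = (-864/77 + 4511853)*(-867497 + 1588244) = (347411817/77)*720747 = 250396024867299/77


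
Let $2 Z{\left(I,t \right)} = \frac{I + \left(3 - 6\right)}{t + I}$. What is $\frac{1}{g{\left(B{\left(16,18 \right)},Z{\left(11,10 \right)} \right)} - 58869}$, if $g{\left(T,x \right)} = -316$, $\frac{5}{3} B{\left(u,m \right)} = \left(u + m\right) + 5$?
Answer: $- \frac{1}{59185} \approx -1.6896 \cdot 10^{-5}$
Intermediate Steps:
$Z{\left(I,t \right)} = \frac{-3 + I}{2 \left(I + t\right)}$ ($Z{\left(I,t \right)} = \frac{\left(I + \left(3 - 6\right)\right) \frac{1}{t + I}}{2} = \frac{\left(I + \left(3 - 6\right)\right) \frac{1}{I + t}}{2} = \frac{\left(I - 3\right) \frac{1}{I + t}}{2} = \frac{\left(-3 + I\right) \frac{1}{I + t}}{2} = \frac{\frac{1}{I + t} \left(-3 + I\right)}{2} = \frac{-3 + I}{2 \left(I + t\right)}$)
$B{\left(u,m \right)} = 3 + \frac{3 m}{5} + \frac{3 u}{5}$ ($B{\left(u,m \right)} = \frac{3 \left(\left(u + m\right) + 5\right)}{5} = \frac{3 \left(\left(m + u\right) + 5\right)}{5} = \frac{3 \left(5 + m + u\right)}{5} = 3 + \frac{3 m}{5} + \frac{3 u}{5}$)
$\frac{1}{g{\left(B{\left(16,18 \right)},Z{\left(11,10 \right)} \right)} - 58869} = \frac{1}{-316 - 58869} = \frac{1}{-59185} = - \frac{1}{59185}$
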